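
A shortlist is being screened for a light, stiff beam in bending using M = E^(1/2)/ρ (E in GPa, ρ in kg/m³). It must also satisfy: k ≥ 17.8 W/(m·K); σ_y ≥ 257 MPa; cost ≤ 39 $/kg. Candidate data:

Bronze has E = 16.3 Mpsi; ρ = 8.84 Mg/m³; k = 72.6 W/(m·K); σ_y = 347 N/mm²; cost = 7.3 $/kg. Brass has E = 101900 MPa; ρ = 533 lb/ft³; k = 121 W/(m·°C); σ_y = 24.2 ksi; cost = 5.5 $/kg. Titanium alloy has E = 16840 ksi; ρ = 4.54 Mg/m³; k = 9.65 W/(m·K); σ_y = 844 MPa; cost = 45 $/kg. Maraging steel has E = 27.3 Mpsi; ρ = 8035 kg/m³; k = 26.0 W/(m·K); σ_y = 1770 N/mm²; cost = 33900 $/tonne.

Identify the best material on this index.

Screen on constraints: k ≥ 17.8 W/(m·K); σ_y ≥ 257 MPa; cost ≤ 39 $/kg. Survivors: bronze, maraging steel.
Normalizing units and computing the index:
  bronze: E = 112.4 GPa, ρ = 8840 kg/m³
  maraging steel: E = 188.2 GPa, ρ = 8035 kg/m³
  maraging steel: M = 1.71×10⁻³
  bronze: M = 1.20×10⁻³
The maximum is for maraging steel.

maraging steel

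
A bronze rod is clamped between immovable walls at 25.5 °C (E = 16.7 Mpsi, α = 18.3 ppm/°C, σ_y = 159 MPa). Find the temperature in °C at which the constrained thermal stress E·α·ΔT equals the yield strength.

101 °C

E = 16.7 Mpsi = 115.1 GPa.
E·α·ΔT = 159.0 MPa ⇒ ΔT = 159.0 / (115.1×10³ × 18.3×10⁻⁶) = 75.46 K.
T = 25.5 + 75.46 = 101.0 °C.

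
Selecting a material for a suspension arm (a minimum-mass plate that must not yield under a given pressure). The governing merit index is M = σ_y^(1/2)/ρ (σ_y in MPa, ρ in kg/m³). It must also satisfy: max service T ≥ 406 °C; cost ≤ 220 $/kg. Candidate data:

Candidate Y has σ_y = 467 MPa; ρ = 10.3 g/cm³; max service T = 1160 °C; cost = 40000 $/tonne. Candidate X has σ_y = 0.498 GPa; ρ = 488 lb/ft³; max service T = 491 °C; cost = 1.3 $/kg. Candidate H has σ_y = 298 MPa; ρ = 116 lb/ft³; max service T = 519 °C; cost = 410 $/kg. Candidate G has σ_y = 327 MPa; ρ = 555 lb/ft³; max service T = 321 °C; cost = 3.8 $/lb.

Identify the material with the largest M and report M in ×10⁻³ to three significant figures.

Screen on constraints: max service T ≥ 406 °C; cost ≤ 220 $/kg. Survivors: candidate Y, candidate X.
Putting every candidate on a common basis:
  candidate Y: σ_y = 467.0 MPa, ρ = 10300 kg/m³
  candidate X: σ_y = 498.0 MPa, ρ = 7817 kg/m³
  candidate X: M = 2.85×10⁻³
  candidate Y: M = 2.10×10⁻³
Candidate X ranks first.

candidate X, M = 2.85×10⁻³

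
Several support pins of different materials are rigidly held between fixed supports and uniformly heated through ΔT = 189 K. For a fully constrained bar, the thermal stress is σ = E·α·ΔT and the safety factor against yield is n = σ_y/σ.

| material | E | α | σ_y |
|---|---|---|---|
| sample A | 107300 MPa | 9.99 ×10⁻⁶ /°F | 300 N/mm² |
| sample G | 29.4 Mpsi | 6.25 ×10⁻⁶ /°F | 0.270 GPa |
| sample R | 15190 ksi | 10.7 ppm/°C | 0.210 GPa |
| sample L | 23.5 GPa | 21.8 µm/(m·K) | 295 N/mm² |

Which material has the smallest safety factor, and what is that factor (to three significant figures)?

sample G, n = 0.626

Per material, after unit conversion:
  sample A: E = 107.3, α = 18.0, σ_y = 300.0 → σ = 365 MPa, n = 0.823
  sample G: E = 202.7, α = 11.2, σ_y = 270.0 → σ = 431 MPa, n = 0.626
  sample R: E = 104.7, α = 10.7, σ_y = 210.0 → σ = 212 MPa, n = 0.992
  sample L: E = 23.50, α = 21.8, σ_y = 295.0 → σ = 96.8 MPa, n = 3.05
Smallest n: sample G with n = 0.626.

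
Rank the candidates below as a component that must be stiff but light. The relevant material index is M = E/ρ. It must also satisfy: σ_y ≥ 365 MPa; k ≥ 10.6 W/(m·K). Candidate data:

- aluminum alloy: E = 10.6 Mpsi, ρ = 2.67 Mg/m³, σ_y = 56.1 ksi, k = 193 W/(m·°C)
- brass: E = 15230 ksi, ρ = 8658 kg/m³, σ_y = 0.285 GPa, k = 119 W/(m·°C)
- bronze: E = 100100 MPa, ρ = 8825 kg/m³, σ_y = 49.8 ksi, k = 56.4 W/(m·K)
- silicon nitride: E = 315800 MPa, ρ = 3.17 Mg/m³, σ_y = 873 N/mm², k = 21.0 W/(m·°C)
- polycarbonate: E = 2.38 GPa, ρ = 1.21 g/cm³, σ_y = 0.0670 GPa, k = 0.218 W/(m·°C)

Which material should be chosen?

Screen on constraints: σ_y ≥ 365 MPa; k ≥ 10.6 W/(m·K). Survivors: aluminum alloy, silicon nitride.
After converting to SI:
  aluminum alloy: E = 73.08 GPa, ρ = 2670 kg/m³
  silicon nitride: E = 315.8 GPa, ρ = 3170 kg/m³
  silicon nitride: M = 99.6 MN·m/kg
  aluminum alloy: M = 27.4 MN·m/kg
Silicon nitride ranks first.

silicon nitride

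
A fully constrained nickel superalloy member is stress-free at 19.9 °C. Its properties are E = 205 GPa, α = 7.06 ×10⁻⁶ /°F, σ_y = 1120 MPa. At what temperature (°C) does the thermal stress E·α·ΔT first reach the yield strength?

α = 7.06×10⁻⁶/°F × 9/5 = 12.7×10⁻⁶/K.
E·α·ΔT = 1120 MPa ⇒ ΔT = 1120 / (205.0×10³ × 12.7×10⁻⁶) = 429.9 K.
T = 19.9 + 429.9 = 449.8 °C.

450 °C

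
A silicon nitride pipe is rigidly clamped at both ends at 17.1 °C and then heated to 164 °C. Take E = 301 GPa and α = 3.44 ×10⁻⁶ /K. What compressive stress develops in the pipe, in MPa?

152 MPa

ΔT = 146.9 K. Constrained thermal stress σ = E·α·ΔT = 301.0×10³ MPa × 3.44×10⁻⁶ × 146.9 = 152 MPa (compressive).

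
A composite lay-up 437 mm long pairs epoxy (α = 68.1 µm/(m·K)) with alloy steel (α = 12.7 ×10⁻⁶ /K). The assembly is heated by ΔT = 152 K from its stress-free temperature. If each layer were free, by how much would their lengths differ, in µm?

3680 µm

Δα = |68.1 − 12.7|×10⁻⁶/K = 55.4×10⁻⁶/K.
ΔL_mismatch = Δα·L·ΔT = 55.4×10⁻⁶ × 437.0 mm × 152.0 K = 3680 µm.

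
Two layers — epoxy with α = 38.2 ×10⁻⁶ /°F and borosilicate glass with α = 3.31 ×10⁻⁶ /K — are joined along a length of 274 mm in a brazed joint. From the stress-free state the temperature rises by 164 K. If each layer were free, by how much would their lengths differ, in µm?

epoxy: α = 38.2×10⁻⁶/°F × 9/5 = 68.8×10⁻⁶/K.
Δα = |68.8 − 3.31|×10⁻⁶/K = 65.5×10⁻⁶/K.
ΔL_mismatch = Δα·L·ΔT = 65.5×10⁻⁶ × 274.0 mm × 164.0 K = 2940 µm.

2940 µm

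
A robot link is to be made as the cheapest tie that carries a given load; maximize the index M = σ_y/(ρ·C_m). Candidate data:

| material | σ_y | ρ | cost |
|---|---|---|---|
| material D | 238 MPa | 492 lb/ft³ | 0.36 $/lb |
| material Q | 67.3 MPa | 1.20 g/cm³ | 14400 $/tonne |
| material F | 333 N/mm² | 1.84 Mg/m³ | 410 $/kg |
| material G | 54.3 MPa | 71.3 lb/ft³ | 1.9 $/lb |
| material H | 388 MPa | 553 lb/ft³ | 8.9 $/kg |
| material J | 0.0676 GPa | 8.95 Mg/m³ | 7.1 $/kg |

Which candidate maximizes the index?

Convert each candidate to consistent units, then evaluate M:
  material D: σ_y = 238.0 MPa, ρ = 7881 kg/m³, cost = 0.7937 $/kg
  material Q: σ_y = 67.30 MPa, ρ = 1200 kg/m³, cost = 14.40 $/kg
  material F: σ_y = 333.0 MPa, ρ = 1840 kg/m³, cost = 410.0 $/kg
  material G: σ_y = 54.30 MPa, ρ = 1142 kg/m³, cost = 4.189 $/kg
  material H: σ_y = 388.0 MPa, ρ = 8858 kg/m³, cost = 8.900 $/kg
  material J: σ_y = 67.60 MPa, ρ = 8950 kg/m³, cost = 7.100 $/kg
  material D: M = 38.1 kN·m per $
  material G: M = 11.4 kN·m per $
  material H: M = 4.92 kN·m per $
  material Q: M = 3.89 kN·m per $
  material J: M = 1.06 kN·m per $
  material F: M = 0.441 kN·m per $
The maximum is for material D.

material D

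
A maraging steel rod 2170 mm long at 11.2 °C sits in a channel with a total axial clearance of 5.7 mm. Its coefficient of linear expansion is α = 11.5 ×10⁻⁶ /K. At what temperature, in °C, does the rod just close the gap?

240 °C

α·L₀·ΔT = 5.7 mm ⇒ ΔT = 5.7 / (11.5×10⁻⁶ × 2170.0) = 228.4 K.
T = 11.2 + 228.4 = 239.6 °C.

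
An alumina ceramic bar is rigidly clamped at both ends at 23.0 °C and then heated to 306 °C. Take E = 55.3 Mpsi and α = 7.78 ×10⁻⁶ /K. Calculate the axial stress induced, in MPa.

839 MPa

E = 55.3 Mpsi = 381.3 GPa.
ΔT = 283.0 K. Constrained thermal stress σ = E·α·ΔT = 381.3×10³ MPa × 7.78×10⁻⁶ × 283.0 = 839 MPa (compressive).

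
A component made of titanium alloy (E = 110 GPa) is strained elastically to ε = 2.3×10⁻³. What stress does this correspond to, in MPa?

253 MPa

σ = E·ε = 110000 MPa × 2.3×10⁻³ = 253 MPa.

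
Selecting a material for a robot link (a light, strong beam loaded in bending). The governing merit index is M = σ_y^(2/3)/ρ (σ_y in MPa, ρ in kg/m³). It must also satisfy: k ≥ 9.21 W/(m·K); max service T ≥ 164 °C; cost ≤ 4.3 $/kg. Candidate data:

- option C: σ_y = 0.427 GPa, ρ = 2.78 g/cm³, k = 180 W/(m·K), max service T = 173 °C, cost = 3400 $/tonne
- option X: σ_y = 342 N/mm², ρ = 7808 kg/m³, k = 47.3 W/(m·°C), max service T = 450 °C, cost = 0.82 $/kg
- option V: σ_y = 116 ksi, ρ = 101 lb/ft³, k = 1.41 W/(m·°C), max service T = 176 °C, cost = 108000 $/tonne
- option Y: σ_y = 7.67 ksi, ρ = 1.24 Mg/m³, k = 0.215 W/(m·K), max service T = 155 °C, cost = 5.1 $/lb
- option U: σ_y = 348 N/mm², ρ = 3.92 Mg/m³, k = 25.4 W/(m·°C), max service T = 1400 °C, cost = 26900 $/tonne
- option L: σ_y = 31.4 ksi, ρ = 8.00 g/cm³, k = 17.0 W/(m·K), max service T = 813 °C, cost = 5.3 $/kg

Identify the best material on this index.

Screen on constraints: k ≥ 9.21 W/(m·K); max service T ≥ 164 °C; cost ≤ 4.3 $/kg. Survivors: option C, option X.
Putting every candidate on a common basis:
  option C: σ_y = 427.0 MPa, ρ = 2780 kg/m³
  option X: σ_y = 342.0 MPa, ρ = 7808 kg/m³
  option C: M = 20.4×10⁻³
  option X: M = 6.26×10⁻³
Option C ranks first.

option C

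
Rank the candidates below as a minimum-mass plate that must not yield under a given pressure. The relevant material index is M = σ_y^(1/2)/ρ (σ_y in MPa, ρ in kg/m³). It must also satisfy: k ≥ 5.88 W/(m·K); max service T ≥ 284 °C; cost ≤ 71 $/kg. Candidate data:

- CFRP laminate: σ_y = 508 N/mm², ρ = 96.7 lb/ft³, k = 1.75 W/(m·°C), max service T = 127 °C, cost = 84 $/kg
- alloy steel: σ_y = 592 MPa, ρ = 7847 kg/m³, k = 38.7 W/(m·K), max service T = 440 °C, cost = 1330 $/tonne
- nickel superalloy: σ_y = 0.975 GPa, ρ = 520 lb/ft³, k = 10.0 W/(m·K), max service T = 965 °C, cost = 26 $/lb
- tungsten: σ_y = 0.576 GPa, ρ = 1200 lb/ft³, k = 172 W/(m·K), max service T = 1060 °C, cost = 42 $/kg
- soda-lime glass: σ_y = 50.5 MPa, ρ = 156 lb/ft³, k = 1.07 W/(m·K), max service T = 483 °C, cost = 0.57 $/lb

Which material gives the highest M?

Screen on constraints: k ≥ 5.88 W/(m·K); max service T ≥ 284 °C; cost ≤ 71 $/kg. Survivors: alloy steel, nickel superalloy, tungsten.
Convert each candidate to consistent units, then evaluate M:
  alloy steel: σ_y = 592.0 MPa, ρ = 7847 kg/m³
  nickel superalloy: σ_y = 975.0 MPa, ρ = 8330 kg/m³
  tungsten: σ_y = 576.0 MPa, ρ = 19220 kg/m³
  nickel superalloy: M = 3.75×10⁻³
  alloy steel: M = 3.10×10⁻³
  tungsten: M = 1.25×10⁻³
The maximum is for nickel superalloy.

nickel superalloy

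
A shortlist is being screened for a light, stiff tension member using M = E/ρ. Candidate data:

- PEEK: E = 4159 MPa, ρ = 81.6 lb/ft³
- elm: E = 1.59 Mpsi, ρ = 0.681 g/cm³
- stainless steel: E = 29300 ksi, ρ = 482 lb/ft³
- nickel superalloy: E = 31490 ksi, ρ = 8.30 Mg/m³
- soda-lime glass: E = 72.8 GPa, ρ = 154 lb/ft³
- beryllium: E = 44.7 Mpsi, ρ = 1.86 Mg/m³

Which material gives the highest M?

Convert each candidate to consistent units, then evaluate M:
  PEEK: E = 4.159 GPa, ρ = 1307 kg/m³
  elm: E = 10.96 GPa, ρ = 681.0 kg/m³
  stainless steel: E = 202.0 GPa, ρ = 7721 kg/m³
  nickel superalloy: E = 217.1 GPa, ρ = 8300 kg/m³
  soda-lime glass: E = 72.80 GPa, ρ = 2467 kg/m³
  beryllium: E = 308.2 GPa, ρ = 1860 kg/m³
  beryllium: M = 166 MN·m/kg
  soda-lime glass: M = 29.5 MN·m/kg
  stainless steel: M = 26.2 MN·m/kg
  nickel superalloy: M = 26.2 MN·m/kg
  elm: M = 16.1 MN·m/kg
  PEEK: M = 3.18 MN·m/kg
Beryllium has the largest M.

beryllium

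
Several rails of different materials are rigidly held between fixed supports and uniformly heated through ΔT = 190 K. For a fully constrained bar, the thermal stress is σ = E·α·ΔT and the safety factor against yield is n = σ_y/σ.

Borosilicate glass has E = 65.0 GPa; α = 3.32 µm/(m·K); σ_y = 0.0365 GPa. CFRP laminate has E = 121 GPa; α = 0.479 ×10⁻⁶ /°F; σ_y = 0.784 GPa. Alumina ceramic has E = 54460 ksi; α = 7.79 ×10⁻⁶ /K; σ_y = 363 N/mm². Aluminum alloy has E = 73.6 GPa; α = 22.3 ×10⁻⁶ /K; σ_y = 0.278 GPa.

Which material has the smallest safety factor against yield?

Per material, after unit conversion:
  borosilicate glass: E = 65.00, α = 3.32, σ_y = 36.50 → σ = 41.0 MPa, n = 0.890
  CFRP laminate: E = 121.0, α = 0.862, σ_y = 784.0 → σ = 19.8 MPa, n = 39.6
  alumina ceramic: E = 375.5, α = 7.79, σ_y = 363.0 → σ = 556 MPa, n = 0.653
  aluminum alloy: E = 73.60, α = 22.3, σ_y = 278.0 → σ = 312 MPa, n = 0.891
Smallest n: alumina ceramic with n = 0.653.

alumina ceramic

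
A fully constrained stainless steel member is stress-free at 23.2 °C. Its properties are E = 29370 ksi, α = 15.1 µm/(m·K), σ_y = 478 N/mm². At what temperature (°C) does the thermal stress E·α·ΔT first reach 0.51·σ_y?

E = 29370 ksi = 202.5 GPa.
σ_y = 478 N/mm² = 478.0 MPa.
E·α·ΔT = 243.8 MPa ⇒ ΔT = 243.8 / (202.5×10³ × 15.1×10⁻⁶) = 79.73 K.
T = 23.2 + 79.73 = 102.9 °C.

103 °C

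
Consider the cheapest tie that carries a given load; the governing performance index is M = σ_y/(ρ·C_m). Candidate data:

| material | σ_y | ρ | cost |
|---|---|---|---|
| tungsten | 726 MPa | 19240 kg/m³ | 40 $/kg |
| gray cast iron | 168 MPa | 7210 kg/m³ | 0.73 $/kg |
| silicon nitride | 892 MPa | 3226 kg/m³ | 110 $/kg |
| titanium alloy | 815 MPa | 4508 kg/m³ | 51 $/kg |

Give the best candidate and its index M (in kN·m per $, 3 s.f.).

gray cast iron, M = 31.9 kN·m per $

Per-candidate index values:
  gray cast iron: M = 31.9 kN·m per $
  titanium alloy: M = 3.54 kN·m per $
  silicon nitride: M = 2.51 kN·m per $
  tungsten: M = 0.943 kN·m per $
Gray cast iron ranks first.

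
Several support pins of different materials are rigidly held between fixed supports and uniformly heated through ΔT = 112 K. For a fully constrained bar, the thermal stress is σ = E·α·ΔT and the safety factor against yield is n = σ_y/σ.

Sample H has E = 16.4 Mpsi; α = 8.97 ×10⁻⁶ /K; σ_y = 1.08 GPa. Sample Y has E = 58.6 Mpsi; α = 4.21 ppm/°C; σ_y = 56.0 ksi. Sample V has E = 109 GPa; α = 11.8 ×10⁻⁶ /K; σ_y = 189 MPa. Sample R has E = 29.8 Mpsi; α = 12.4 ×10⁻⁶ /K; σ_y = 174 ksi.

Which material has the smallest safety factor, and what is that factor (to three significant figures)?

With everything in SI (GPa, ×10⁻⁶/K, MPa):
  sample H: E = 113.1, α = 8.97, σ_y = 1080 → σ = 114 MPa, n = 9.51
  sample Y: E = 404.0, α = 4.21, σ_y = 386.1 → σ = 191 MPa, n = 2.03
  sample V: E = 109.0, α = 11.8, σ_y = 189.0 → σ = 144 MPa, n = 1.31
  sample R: E = 205.5, α = 12.4, σ_y = 1200 → σ = 285 MPa, n = 4.20
Smallest n: sample V with n = 1.31.

sample V, n = 1.31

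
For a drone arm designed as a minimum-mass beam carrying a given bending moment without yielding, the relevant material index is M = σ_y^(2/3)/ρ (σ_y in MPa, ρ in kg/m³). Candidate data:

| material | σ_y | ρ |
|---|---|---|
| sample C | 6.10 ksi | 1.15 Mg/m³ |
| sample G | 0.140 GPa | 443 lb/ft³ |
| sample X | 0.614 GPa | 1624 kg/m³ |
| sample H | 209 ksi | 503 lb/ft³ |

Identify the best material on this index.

sample X

In SI units:
  sample C: σ_y = 42.06 MPa, ρ = 1150 kg/m³
  sample G: σ_y = 140.0 MPa, ρ = 7096 kg/m³
  sample X: σ_y = 614.0 MPa, ρ = 1624 kg/m³
  sample H: σ_y = 1441 MPa, ρ = 8057 kg/m³
  sample X: M = 44.5×10⁻³
  sample H: M = 15.8×10⁻³
  sample C: M = 10.5×10⁻³
  sample G: M = 3.80×10⁻³
Highest index: sample X.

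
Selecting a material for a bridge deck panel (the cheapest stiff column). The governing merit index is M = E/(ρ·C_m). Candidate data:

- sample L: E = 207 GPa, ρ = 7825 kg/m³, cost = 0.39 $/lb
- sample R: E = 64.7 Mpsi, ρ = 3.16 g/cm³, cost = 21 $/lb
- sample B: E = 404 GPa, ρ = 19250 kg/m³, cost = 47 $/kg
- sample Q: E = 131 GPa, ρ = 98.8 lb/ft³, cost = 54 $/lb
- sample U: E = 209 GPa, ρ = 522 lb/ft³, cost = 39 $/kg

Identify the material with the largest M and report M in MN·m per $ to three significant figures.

sample L, M = 30.8 MN·m per $

After converting to SI:
  sample L: E = 207.0 GPa, ρ = 7825 kg/m³, cost = 0.8598 $/kg
  sample R: E = 446.1 GPa, ρ = 3160 kg/m³, cost = 46.30 $/kg
  sample B: E = 404.0 GPa, ρ = 19250 kg/m³, cost = 47.00 $/kg
  sample Q: E = 131.0 GPa, ρ = 1583 kg/m³, cost = 119.0 $/kg
  sample U: E = 209.0 GPa, ρ = 8362 kg/m³, cost = 39.00 $/kg
  sample L: M = 30.8 MN·m per $
  sample R: M = 3.05 MN·m per $
  sample Q: M = 0.695 MN·m per $
  sample U: M = 0.641 MN·m per $
  sample B: M = 0.447 MN·m per $
Sample L has the largest M.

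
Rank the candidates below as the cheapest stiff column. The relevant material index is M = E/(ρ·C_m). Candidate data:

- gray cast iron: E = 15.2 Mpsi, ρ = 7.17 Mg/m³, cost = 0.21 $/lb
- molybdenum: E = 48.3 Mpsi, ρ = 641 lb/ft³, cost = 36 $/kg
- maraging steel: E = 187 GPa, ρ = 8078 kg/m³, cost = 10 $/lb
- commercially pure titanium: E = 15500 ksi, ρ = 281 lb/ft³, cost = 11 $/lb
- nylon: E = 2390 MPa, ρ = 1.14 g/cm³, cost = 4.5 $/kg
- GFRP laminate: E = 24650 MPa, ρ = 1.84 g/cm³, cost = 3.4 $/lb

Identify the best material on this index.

In SI units:
  gray cast iron: E = 104.8 GPa, ρ = 7170 kg/m³, cost = 0.4630 $/kg
  molybdenum: E = 333.0 GPa, ρ = 10270 kg/m³, cost = 36.00 $/kg
  maraging steel: E = 187.0 GPa, ρ = 8078 kg/m³, cost = 22.05 $/kg
  commercially pure titanium: E = 106.9 GPa, ρ = 4501 kg/m³, cost = 24.25 $/kg
  nylon: E = 2.390 GPa, ρ = 1140 kg/m³, cost = 4.500 $/kg
  GFRP laminate: E = 24.65 GPa, ρ = 1840 kg/m³, cost = 7.496 $/kg
  gray cast iron: M = 31.6 MN·m per $
  GFRP laminate: M = 1.79 MN·m per $
  maraging steel: M = 1.05 MN·m per $
  commercially pure titanium: M = 0.979 MN·m per $
  molybdenum: M = 0.901 MN·m per $
  nylon: M = 0.466 MN·m per $
Gray cast iron ranks first.

gray cast iron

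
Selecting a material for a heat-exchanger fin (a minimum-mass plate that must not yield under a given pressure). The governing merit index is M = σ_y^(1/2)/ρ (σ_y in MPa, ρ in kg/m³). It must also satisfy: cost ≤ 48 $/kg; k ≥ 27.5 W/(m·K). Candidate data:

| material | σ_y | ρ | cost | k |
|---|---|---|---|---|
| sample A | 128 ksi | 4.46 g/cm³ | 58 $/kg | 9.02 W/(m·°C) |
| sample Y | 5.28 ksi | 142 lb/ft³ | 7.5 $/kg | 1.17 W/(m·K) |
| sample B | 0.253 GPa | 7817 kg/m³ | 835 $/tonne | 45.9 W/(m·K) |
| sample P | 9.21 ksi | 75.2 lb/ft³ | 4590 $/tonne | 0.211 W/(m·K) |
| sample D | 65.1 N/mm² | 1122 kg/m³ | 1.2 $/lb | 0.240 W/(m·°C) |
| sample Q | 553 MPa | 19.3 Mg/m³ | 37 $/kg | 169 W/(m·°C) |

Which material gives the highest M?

sample B

Screen on constraints: cost ≤ 48 $/kg; k ≥ 27.5 W/(m·K). Survivors: sample B, sample Q.
Convert each candidate to consistent units, then evaluate M:
  sample B: σ_y = 253.0 MPa, ρ = 7817 kg/m³
  sample Q: σ_y = 553.0 MPa, ρ = 19300 kg/m³
  sample B: M = 2.03×10⁻³
  sample Q: M = 1.22×10⁻³
Highest index: sample B.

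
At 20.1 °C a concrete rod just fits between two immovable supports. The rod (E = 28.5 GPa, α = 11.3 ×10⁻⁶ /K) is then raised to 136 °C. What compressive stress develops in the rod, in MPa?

ΔT = 115.9 K. Constrained thermal stress σ = E·α·ΔT = 28.50×10³ MPa × 11.3×10⁻⁶ × 115.9 = 37.3 MPa (compressive).

37.3 MPa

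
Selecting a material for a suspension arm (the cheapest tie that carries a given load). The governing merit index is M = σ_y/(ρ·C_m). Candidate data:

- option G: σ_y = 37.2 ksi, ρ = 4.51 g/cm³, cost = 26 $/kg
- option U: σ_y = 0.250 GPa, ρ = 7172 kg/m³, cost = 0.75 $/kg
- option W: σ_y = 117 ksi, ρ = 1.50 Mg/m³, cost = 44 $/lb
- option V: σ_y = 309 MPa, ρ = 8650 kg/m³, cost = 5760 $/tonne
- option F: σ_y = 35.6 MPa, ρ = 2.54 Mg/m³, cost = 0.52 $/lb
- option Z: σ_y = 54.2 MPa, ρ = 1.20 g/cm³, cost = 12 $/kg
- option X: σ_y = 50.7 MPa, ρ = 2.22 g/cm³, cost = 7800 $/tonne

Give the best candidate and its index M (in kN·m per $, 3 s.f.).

option U, M = 46.5 kN·m per $

Normalizing units and computing the index:
  option G: σ_y = 256.5 MPa, ρ = 4510 kg/m³, cost = 26.00 $/kg
  option U: σ_y = 250.0 MPa, ρ = 7172 kg/m³, cost = 0.7500 $/kg
  option W: σ_y = 806.7 MPa, ρ = 1500 kg/m³, cost = 97.00 $/kg
  option V: σ_y = 309.0 MPa, ρ = 8650 kg/m³, cost = 5.760 $/kg
  option F: σ_y = 35.60 MPa, ρ = 2540 kg/m³, cost = 1.146 $/kg
  option Z: σ_y = 54.20 MPa, ρ = 1200 kg/m³, cost = 12.00 $/kg
  option X: σ_y = 50.70 MPa, ρ = 2220 kg/m³, cost = 7.800 $/kg
  option U: M = 46.5 kN·m per $
  option F: M = 12.2 kN·m per $
  option V: M = 6.20 kN·m per $
  option W: M = 5.54 kN·m per $
  option Z: M = 3.76 kN·m per $
  option X: M = 2.93 kN·m per $
  option G: M = 2.19 kN·m per $
The maximum is for option U.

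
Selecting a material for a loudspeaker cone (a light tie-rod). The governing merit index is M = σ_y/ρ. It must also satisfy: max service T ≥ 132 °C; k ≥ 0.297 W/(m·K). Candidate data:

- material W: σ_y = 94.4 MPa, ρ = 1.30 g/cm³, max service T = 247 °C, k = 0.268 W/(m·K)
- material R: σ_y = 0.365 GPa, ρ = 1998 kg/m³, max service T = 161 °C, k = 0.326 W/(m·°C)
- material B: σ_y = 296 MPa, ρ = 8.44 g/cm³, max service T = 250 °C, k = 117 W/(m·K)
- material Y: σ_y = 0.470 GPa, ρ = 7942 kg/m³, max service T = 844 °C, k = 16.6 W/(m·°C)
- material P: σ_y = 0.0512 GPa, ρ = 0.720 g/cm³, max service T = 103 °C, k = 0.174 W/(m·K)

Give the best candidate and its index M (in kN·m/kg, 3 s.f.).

Screen on constraints: max service T ≥ 132 °C; k ≥ 0.297 W/(m·K). Survivors: material R, material B, material Y.
Convert each candidate to consistent units, then evaluate M:
  material R: σ_y = 365.0 MPa, ρ = 1998 kg/m³
  material B: σ_y = 296.0 MPa, ρ = 8440 kg/m³
  material Y: σ_y = 470.0 MPa, ρ = 7942 kg/m³
  material R: M = 183 kN·m/kg
  material Y: M = 59.2 kN·m/kg
  material B: M = 35.1 kN·m/kg
Highest index: material R.

material R, M = 183 kN·m/kg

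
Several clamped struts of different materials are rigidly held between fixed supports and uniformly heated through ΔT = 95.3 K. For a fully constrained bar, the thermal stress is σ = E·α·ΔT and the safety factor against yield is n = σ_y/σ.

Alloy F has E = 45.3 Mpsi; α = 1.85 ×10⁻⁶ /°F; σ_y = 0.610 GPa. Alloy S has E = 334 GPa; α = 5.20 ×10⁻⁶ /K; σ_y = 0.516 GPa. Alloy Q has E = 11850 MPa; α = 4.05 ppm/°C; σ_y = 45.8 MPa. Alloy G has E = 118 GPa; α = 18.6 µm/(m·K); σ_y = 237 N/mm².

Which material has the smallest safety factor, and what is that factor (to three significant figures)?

alloy G, n = 1.13

Per material, after unit conversion:
  alloy F: E = 312.3, α = 3.33, σ_y = 610.0 → σ = 99.1 MPa, n = 6.15
  alloy S: E = 334.0, α = 5.20, σ_y = 516.0 → σ = 166 MPa, n = 3.12
  alloy Q: E = 11.85, α = 4.05, σ_y = 45.80 → σ = 4.57 MPa, n = 10.0
  alloy G: E = 118.0, α = 18.6, σ_y = 237.0 → σ = 209 MPa, n = 1.13
Alloy G has the lowest safety factor, n = 1.13.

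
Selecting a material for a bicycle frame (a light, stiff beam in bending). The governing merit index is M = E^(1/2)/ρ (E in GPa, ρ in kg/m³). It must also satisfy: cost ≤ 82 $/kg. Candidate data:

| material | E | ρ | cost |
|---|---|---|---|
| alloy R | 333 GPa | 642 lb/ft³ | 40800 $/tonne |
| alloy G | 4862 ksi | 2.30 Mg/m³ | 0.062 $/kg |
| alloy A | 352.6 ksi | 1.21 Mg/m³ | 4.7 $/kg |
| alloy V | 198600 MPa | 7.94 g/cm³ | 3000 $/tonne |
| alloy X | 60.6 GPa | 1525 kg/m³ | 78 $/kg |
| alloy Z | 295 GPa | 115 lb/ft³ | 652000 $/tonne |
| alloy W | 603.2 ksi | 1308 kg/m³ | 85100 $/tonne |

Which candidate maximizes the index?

Screen on constraints: cost ≤ 82 $/kg. Survivors: alloy R, alloy G, alloy A, alloy V, alloy X.
In SI units:
  alloy R: E = 333.0 GPa, ρ = 10280 kg/m³
  alloy G: E = 33.52 GPa, ρ = 2300 kg/m³
  alloy A: E = 2.431 GPa, ρ = 1210 kg/m³
  alloy V: E = 198.6 GPa, ρ = 7940 kg/m³
  alloy X: E = 60.60 GPa, ρ = 1525 kg/m³
  alloy X: M = 5.10×10⁻³
  alloy G: M = 2.52×10⁻³
  alloy V: M = 1.77×10⁻³
  alloy R: M = 1.77×10⁻³
  alloy A: M = 1.29×10⁻³
Alloy X has the largest M.

alloy X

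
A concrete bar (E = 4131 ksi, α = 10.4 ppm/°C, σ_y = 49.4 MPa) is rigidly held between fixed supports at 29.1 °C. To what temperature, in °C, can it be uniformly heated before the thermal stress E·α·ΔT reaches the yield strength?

E = 4131 ksi = 28.48 GPa.
E·α·ΔT = 49.40 MPa ⇒ ΔT = 49.40 / (28.48×10³ × 10.4×10⁻⁶) = 166.8 K.
T = 29.1 + 166.8 = 195.9 °C.

196 °C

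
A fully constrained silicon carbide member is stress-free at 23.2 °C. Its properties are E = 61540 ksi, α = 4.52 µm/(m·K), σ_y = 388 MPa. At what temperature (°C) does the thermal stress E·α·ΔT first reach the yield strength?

E = 61540 ksi = 424.3 GPa.
E·α·ΔT = 388.0 MPa ⇒ ΔT = 388.0 / (424.3×10³ × 4.52×10⁻⁶) = 202.3 K.
T = 23.2 + 202.3 = 225.5 °C.

226 °C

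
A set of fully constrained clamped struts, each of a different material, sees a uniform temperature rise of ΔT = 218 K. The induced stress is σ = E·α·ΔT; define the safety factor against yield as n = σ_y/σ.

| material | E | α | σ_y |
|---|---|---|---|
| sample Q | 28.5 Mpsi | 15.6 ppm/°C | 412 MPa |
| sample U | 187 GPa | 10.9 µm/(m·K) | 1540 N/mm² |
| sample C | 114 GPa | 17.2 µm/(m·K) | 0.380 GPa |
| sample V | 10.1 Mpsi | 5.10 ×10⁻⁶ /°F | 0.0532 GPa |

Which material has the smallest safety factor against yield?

sample V

Per material, after unit conversion:
  sample Q: E = 196.5, α = 15.6, σ_y = 412.0 → σ = 668 MPa, n = 0.617
  sample U: E = 187.0, α = 10.9, σ_y = 1540 → σ = 444 MPa, n = 3.47
  sample C: E = 114.0, α = 17.2, σ_y = 380.0 → σ = 427 MPa, n = 0.889
  sample V: E = 69.64, α = 9.18, σ_y = 53.20 → σ = 139 MPa, n = 0.382
Sample V has the lowest safety factor, n = 0.382.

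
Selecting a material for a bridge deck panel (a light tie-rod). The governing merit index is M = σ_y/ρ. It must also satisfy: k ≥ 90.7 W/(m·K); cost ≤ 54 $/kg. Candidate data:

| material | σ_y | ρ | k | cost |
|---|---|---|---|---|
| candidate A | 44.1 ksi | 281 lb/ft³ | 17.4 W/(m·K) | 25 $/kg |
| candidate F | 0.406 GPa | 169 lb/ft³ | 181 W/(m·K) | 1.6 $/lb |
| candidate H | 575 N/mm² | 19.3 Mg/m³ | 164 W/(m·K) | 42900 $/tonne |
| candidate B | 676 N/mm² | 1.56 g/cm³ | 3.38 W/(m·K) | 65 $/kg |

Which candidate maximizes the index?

candidate F

Screen on constraints: k ≥ 90.7 W/(m·K); cost ≤ 54 $/kg. Survivors: candidate F, candidate H.
Putting every candidate on a common basis:
  candidate F: σ_y = 406.0 MPa, ρ = 2707 kg/m³
  candidate H: σ_y = 575.0 MPa, ρ = 19300 kg/m³
  candidate F: M = 150 kN·m/kg
  candidate H: M = 29.8 kN·m/kg
Candidate F ranks first.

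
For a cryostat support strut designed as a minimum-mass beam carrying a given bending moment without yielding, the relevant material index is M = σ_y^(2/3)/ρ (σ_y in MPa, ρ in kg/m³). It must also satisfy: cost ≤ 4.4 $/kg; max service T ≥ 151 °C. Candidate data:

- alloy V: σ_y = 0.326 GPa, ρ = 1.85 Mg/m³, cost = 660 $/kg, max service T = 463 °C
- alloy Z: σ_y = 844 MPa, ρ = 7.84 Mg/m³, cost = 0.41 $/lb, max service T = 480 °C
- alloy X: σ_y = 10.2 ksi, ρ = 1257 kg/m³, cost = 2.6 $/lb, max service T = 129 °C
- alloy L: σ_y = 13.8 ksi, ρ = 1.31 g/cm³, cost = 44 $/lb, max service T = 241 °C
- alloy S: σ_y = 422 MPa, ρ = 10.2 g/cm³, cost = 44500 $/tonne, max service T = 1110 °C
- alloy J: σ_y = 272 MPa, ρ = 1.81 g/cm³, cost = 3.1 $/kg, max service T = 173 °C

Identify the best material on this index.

Screen on constraints: cost ≤ 4.4 $/kg; max service T ≥ 151 °C. Survivors: alloy Z, alloy J.
Putting every candidate on a common basis:
  alloy Z: σ_y = 844.0 MPa, ρ = 7840 kg/m³
  alloy J: σ_y = 272.0 MPa, ρ = 1810 kg/m³
  alloy J: M = 23.2×10⁻³
  alloy Z: M = 11.4×10⁻³
The maximum is for alloy J.

alloy J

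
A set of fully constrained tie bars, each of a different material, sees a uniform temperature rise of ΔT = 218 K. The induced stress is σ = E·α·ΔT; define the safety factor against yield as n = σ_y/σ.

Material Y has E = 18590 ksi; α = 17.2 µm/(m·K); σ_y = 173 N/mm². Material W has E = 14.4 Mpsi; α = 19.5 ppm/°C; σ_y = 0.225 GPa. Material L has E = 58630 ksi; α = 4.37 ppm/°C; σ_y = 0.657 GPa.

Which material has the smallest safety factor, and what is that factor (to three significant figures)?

material Y, n = 0.360

With everything in SI (GPa, ×10⁻⁶/K, MPa):
  material Y: E = 128.2, α = 17.2, σ_y = 173.0 → σ = 481 MPa, n = 0.360
  material W: E = 99.28, α = 19.5, σ_y = 225.0 → σ = 422 MPa, n = 0.533
  material L: E = 404.2, α = 4.37, σ_y = 657.0 → σ = 385 MPa, n = 1.71
The minimum is material Y at n = 0.360.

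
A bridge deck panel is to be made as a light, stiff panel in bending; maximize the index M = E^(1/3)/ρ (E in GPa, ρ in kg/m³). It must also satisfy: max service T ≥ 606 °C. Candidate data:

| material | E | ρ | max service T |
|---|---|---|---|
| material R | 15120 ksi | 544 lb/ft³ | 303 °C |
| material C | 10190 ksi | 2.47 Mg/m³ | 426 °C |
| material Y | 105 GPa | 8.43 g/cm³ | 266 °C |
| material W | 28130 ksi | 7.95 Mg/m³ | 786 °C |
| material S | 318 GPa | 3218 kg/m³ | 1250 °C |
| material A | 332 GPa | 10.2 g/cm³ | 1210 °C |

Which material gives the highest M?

Screen on constraints: max service T ≥ 606 °C. Survivors: material W, material S, material A.
Convert each candidate to consistent units, then evaluate M:
  material W: E = 193.9 GPa, ρ = 7950 kg/m³
  material S: E = 318.0 GPa, ρ = 3218 kg/m³
  material A: E = 332.0 GPa, ρ = 10200 kg/m³
  material S: M = 2.12×10⁻³
  material W: M = 0.728×10⁻³
  material A: M = 0.679×10⁻³
Highest index: material S.

material S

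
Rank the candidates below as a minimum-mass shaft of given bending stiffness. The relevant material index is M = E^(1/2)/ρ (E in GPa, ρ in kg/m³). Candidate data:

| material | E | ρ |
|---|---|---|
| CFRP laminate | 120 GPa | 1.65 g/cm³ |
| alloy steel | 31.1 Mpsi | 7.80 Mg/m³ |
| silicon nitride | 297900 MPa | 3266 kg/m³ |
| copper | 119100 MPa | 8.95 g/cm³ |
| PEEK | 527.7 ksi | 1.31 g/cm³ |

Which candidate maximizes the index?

Putting every candidate on a common basis:
  CFRP laminate: E = 120.0 GPa, ρ = 1650 kg/m³
  alloy steel: E = 214.4 GPa, ρ = 7800 kg/m³
  silicon nitride: E = 297.9 GPa, ρ = 3266 kg/m³
  copper: E = 119.1 GPa, ρ = 8950 kg/m³
  PEEK: E = 3.638 GPa, ρ = 1310 kg/m³
  CFRP laminate: M = 6.64×10⁻³
  silicon nitride: M = 5.28×10⁻³
  alloy steel: M = 1.88×10⁻³
  PEEK: M = 1.46×10⁻³
  copper: M = 1.22×10⁻³
Highest index: CFRP laminate.

CFRP laminate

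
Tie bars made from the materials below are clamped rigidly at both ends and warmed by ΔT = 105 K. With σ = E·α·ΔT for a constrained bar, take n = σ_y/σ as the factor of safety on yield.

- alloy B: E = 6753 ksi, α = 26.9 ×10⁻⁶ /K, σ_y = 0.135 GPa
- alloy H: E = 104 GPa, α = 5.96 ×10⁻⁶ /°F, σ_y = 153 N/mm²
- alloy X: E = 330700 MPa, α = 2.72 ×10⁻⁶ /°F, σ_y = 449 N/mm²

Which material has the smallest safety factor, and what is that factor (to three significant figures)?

alloy B, n = 1.03

Per material, after unit conversion:
  alloy B: E = 46.56, α = 26.9, σ_y = 135.0 → σ = 132 MPa, n = 1.03
  alloy H: E = 104.0, α = 10.7, σ_y = 153.0 → σ = 117 MPa, n = 1.31
  alloy X: E = 330.7, α = 4.90, σ_y = 449.0 → σ = 170 MPa, n = 2.64
Alloy B has the lowest safety factor, n = 1.03.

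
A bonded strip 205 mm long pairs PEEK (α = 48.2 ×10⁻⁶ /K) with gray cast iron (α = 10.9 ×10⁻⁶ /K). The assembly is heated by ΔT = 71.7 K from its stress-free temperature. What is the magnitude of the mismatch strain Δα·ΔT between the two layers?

Δα = |48.2 − 10.9|×10⁻⁶/K = 37.3×10⁻⁶/K.
Mismatch strain = Δα·ΔT = 37.3×10⁻⁶ × 71.7 = 2.67×10⁻³.

2.67×10⁻³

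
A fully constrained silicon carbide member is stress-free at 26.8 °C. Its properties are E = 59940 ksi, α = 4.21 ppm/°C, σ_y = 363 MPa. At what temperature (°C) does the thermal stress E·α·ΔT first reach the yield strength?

235 °C

E = 59940 ksi = 413.3 GPa.
E·α·ΔT = 363.0 MPa ⇒ ΔT = 363.0 / (413.3×10³ × 4.21×10⁻⁶) = 208.6 K.
T = 26.8 + 208.6 = 235.4 °C.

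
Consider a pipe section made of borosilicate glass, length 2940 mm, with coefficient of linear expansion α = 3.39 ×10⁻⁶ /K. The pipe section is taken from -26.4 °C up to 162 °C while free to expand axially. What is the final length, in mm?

ΔT = 162 − (-26.4) = 188.4 K.
ΔL = α·L₀·ΔT = 3.39×10⁻⁶ × 2940 mm × 188.4 K = 1.88 mm.
L = L₀ + ΔL = 2940 + 1.88 = 2941.9 mm.

2941.9 mm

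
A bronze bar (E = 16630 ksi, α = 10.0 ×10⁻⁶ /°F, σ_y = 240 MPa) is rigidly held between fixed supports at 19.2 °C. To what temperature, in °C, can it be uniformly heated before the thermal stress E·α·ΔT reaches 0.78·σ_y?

110 °C

E = 16630 ksi = 114.7 GPa.
α = 10.0×10⁻⁶/°F × 9/5 = 18.0×10⁻⁶/K.
E·α·ΔT = 187.2 MPa ⇒ ΔT = 187.2 / (114.7×10³ × 18.0×10⁻⁶) = 90.70 K.
T = 19.2 + 90.70 = 109.9 °C.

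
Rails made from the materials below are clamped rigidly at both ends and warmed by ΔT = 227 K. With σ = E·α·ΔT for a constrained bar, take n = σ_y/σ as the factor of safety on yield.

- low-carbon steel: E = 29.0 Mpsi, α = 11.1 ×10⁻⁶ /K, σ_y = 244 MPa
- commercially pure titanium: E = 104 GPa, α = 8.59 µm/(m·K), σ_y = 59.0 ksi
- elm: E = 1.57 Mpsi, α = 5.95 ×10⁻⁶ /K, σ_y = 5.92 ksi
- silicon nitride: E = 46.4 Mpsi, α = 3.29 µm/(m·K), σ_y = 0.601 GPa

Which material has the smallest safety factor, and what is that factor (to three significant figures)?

low-carbon steel, n = 0.484

In consistent units (E in GPa, α in ×10⁻⁶/K, σ_y in MPa):
  low-carbon steel: E = 199.9, α = 11.1, σ_y = 244.0 → σ = 504 MPa, n = 0.484
  commercially pure titanium: E = 104.0, α = 8.59, σ_y = 406.8 → σ = 203 MPa, n = 2.01
  elm: E = 10.82, α = 5.95, σ_y = 40.82 → σ = 14.6 MPa, n = 2.79
  silicon nitride: E = 319.9, α = 3.29, σ_y = 601.0 → σ = 239 MPa, n = 2.52
Smallest n: low-carbon steel with n = 0.484.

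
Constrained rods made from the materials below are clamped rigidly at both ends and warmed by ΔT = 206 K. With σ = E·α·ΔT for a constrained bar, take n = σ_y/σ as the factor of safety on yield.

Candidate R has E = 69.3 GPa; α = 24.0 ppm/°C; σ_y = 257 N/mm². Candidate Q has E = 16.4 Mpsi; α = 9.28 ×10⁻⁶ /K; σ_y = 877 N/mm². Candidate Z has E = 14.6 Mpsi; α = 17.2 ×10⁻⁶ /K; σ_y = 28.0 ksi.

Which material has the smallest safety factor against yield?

In consistent units (E in GPa, α in ×10⁻⁶/K, σ_y in MPa):
  candidate R: E = 69.30, α = 24.0, σ_y = 257.0 → σ = 343 MPa, n = 0.750
  candidate Q: E = 113.1, α = 9.28, σ_y = 877.0 → σ = 216 MPa, n = 4.06
  candidate Z: E = 100.7, α = 17.2, σ_y = 193.1 → σ = 357 MPa, n = 0.541
Smallest n: candidate Z with n = 0.541.

candidate Z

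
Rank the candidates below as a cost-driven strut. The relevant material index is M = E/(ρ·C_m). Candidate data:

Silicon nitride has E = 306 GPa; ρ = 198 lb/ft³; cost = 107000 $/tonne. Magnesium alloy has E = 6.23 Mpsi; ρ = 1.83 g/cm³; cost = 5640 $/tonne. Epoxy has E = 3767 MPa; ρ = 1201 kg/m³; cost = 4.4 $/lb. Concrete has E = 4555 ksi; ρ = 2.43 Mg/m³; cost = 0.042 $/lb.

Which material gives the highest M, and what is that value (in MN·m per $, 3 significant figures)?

concrete, M = 140 MN·m per $

Normalizing units and computing the index:
  silicon nitride: E = 306.0 GPa, ρ = 3172 kg/m³, cost = 107.0 $/kg
  magnesium alloy: E = 42.95 GPa, ρ = 1830 kg/m³, cost = 5.640 $/kg
  epoxy: E = 3.767 GPa, ρ = 1201 kg/m³, cost = 9.700 $/kg
  concrete: E = 31.41 GPa, ρ = 2430 kg/m³, cost = 0.09259 $/kg
  concrete: M = 140 MN·m per $
  magnesium alloy: M = 4.16 MN·m per $
  silicon nitride: M = 0.902 MN·m per $
  epoxy: M = 0.323 MN·m per $
The maximum is for concrete.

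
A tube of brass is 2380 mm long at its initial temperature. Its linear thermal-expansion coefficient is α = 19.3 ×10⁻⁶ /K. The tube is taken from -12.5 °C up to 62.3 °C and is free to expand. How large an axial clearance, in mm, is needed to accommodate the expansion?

3.44 mm

ΔT = 62.3 − (-12.5) = 74.80 K.
ΔL = α·L₀·ΔT = 19.3×10⁻⁶ × 2380 mm × 74.80 K = 3.44 mm.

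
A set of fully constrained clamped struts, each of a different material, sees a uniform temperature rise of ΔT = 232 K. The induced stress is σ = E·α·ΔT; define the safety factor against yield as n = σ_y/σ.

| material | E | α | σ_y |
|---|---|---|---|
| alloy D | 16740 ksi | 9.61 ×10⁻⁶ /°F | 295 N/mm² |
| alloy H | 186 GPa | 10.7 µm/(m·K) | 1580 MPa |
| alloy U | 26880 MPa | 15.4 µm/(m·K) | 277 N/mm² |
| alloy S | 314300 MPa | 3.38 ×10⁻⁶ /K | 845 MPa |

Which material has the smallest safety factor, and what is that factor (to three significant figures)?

With everything in SI (GPa, ×10⁻⁶/K, MPa):
  alloy D: E = 115.4, α = 17.3, σ_y = 295.0 → σ = 463 MPa, n = 0.637
  alloy H: E = 186.0, α = 10.7, σ_y = 1580 → σ = 462 MPa, n = 3.42
  alloy U: E = 26.88, α = 15.4, σ_y = 277.0 → σ = 96.0 MPa, n = 2.88
  alloy S: E = 314.3, α = 3.38, σ_y = 845.0 → σ = 246 MPa, n = 3.43
Smallest n: alloy D with n = 0.637.

alloy D, n = 0.637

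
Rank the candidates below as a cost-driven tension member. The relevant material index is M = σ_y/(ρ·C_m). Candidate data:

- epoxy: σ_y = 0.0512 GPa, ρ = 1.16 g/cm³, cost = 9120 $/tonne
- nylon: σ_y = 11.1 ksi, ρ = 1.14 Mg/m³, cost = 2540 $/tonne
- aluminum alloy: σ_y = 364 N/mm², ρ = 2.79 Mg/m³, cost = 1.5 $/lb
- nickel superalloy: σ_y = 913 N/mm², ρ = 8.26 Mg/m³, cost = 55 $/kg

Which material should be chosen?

aluminum alloy

Convert each candidate to consistent units, then evaluate M:
  epoxy: σ_y = 51.20 MPa, ρ = 1160 kg/m³, cost = 9.120 $/kg
  nylon: σ_y = 76.53 MPa, ρ = 1140 kg/m³, cost = 2.540 $/kg
  aluminum alloy: σ_y = 364.0 MPa, ρ = 2790 kg/m³, cost = 3.307 $/kg
  nickel superalloy: σ_y = 913.0 MPa, ρ = 8260 kg/m³, cost = 55.00 $/kg
  aluminum alloy: M = 39.5 kN·m per $
  nylon: M = 26.4 kN·m per $
  epoxy: M = 4.84 kN·m per $
  nickel superalloy: M = 2.01 kN·m per $
Aluminum alloy ranks first.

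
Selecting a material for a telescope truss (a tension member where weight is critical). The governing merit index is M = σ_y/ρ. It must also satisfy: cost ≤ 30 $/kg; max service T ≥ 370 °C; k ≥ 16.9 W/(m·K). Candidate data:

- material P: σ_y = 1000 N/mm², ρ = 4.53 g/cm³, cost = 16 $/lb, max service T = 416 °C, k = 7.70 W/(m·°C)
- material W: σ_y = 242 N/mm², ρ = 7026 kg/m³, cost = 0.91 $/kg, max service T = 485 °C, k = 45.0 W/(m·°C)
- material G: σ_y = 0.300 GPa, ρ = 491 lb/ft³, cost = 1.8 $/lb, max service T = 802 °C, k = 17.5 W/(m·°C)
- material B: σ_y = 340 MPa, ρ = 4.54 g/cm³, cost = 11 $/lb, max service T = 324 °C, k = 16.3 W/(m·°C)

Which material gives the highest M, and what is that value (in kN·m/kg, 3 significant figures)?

Screen on constraints: cost ≤ 30 $/kg; max service T ≥ 370 °C; k ≥ 16.9 W/(m·K). Survivors: material W, material G.
In SI units:
  material W: σ_y = 242.0 MPa, ρ = 7026 kg/m³
  material G: σ_y = 300.0 MPa, ρ = 7865 kg/m³
  material G: M = 38.1 kN·m/kg
  material W: M = 34.4 kN·m/kg
Highest index: material G.

material G, M = 38.1 kN·m/kg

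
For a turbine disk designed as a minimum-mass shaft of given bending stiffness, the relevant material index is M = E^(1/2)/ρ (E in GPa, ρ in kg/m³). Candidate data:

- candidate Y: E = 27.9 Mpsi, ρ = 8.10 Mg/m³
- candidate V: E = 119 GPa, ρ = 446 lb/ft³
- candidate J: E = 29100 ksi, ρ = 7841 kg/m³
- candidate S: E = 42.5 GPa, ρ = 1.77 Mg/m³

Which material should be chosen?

After converting to SI:
  candidate Y: E = 192.4 GPa, ρ = 8100 kg/m³
  candidate V: E = 119.0 GPa, ρ = 7144 kg/m³
  candidate J: E = 200.6 GPa, ρ = 7841 kg/m³
  candidate S: E = 42.50 GPa, ρ = 1770 kg/m³
  candidate S: M = 3.68×10⁻³
  candidate J: M = 1.81×10⁻³
  candidate Y: M = 1.71×10⁻³
  candidate V: M = 1.53×10⁻³
Candidate S ranks first.

candidate S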